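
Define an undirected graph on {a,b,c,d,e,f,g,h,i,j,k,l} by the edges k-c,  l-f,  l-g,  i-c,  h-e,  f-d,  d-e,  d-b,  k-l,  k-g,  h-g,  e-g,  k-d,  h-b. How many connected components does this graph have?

3

Component: {a}
Component: {j}
Component: {b, c, d, e, f, g, h, i, k, l}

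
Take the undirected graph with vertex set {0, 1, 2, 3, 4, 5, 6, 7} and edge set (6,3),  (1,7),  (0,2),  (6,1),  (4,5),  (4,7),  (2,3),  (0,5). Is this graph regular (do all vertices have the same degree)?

Degrees: 0:2, 1:2, 2:2, 3:2, 4:2, 5:2, 6:2, 7:2
Every vertex has degree 2, so the graph is 2-regular.

Yes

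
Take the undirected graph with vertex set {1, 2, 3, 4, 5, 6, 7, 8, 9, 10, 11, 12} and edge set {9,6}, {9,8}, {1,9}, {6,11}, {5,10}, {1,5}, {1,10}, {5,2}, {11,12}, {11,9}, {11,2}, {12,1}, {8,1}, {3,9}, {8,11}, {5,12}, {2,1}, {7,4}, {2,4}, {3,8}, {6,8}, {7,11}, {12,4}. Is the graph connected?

Yes

Starting from 1 and exploring outward reaches every vertex (1, 8, 10, 12, 5, 2, 9, 11, 6, 3, 4, 7); the graph is connected.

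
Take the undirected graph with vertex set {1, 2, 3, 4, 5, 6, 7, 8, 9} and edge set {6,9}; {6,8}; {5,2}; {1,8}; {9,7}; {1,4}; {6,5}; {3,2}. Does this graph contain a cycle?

The graph has 9 vertices, 8 edges, and 1 connected component.
Since 8 = 9 - 1, the graph is a forest and contains no cycle.

No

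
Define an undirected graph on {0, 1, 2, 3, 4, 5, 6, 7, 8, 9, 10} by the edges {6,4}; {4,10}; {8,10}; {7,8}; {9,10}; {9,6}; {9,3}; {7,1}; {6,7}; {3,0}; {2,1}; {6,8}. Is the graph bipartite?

No

8-7-6-8 is an odd cycle (length 3), and a bipartite graph can contain only even cycles.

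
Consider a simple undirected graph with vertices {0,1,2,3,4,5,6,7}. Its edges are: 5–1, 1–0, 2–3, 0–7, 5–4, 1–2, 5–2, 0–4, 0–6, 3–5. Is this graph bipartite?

No

3-2-5-3 is an odd cycle (length 3), and a bipartite graph can contain only even cycles.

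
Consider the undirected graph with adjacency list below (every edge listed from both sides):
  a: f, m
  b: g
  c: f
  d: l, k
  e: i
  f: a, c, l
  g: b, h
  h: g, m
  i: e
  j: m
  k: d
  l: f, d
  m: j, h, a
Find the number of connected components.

Component: {e, i}
Component: {a, b, c, d, f, g, h, j, k, l, m}

2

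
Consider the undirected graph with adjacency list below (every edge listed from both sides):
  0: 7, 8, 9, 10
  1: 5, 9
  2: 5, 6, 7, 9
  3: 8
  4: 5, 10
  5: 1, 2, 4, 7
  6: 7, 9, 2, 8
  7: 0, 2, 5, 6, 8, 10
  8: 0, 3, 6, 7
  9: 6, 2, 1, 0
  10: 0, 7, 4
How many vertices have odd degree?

2

Degrees: 0:4, 1:2, 2:4, 3:1, 4:2, 5:4, 6:4, 7:6, 8:4, 9:4, 10:3
Odd-degree vertices: 3, 10.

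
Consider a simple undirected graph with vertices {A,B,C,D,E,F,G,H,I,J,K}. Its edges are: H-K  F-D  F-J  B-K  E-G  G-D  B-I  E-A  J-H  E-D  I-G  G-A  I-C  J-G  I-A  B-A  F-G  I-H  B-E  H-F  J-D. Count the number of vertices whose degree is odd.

2

Degrees: A:4, B:4, C:1, D:4, E:4, F:4, G:6, H:4, I:5, J:4, K:2
Odd-degree vertices: C, I.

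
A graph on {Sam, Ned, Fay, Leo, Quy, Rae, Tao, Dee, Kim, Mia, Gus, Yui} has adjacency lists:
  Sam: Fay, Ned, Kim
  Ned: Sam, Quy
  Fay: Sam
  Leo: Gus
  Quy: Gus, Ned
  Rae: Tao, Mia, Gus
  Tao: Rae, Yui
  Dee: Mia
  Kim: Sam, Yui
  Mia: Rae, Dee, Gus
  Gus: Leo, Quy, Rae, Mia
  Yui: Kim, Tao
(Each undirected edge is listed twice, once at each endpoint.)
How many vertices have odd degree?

6

Degrees: Sam:3, Ned:2, Fay:1, Leo:1, Quy:2, Rae:3, Tao:2, Dee:1, Kim:2, Mia:3, Gus:4, Yui:2
Odd-degree vertices: Sam, Fay, Leo, Rae, Dee, Mia.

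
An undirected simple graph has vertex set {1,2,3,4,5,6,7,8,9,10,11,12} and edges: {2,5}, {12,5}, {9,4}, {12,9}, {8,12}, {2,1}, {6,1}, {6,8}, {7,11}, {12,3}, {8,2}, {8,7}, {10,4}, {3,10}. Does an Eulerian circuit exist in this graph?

No

Degrees: 1:2, 2:3, 3:2, 4:2, 5:2, 6:2, 7:2, 8:4, 9:2, 10:2, 11:1, 12:4
2, 11 have odd degree; an Eulerian circuit needs every degree to be even, so none exists.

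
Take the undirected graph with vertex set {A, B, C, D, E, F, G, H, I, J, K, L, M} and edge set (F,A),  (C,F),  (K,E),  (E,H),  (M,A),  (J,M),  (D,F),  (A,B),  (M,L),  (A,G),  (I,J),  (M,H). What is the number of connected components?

1

Component: {A, B, C, D, E, F, G, H, I, J, K, L, M}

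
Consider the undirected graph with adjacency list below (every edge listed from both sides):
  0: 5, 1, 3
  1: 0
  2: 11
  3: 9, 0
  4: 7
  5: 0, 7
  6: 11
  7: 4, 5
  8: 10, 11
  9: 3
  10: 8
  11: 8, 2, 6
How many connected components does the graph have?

Component: {2, 6, 8, 10, 11}
Component: {0, 1, 3, 4, 5, 7, 9}

2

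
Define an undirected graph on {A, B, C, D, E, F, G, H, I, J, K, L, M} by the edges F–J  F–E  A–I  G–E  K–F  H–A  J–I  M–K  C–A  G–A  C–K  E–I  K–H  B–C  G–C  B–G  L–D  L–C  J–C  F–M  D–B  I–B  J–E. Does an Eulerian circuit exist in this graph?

Degrees: A:4, B:4, C:6, D:2, E:4, F:4, G:4, H:2, I:4, J:4, K:4, L:2, M:2
All degrees are even and the non-isolated vertices are connected — an Eulerian circuit exists.

Yes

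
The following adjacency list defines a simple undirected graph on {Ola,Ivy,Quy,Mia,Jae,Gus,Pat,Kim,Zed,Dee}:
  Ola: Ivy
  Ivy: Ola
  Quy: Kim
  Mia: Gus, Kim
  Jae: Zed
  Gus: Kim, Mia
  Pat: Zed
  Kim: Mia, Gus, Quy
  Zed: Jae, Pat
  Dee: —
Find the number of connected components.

Component: {Dee}
Component: {Ola, Ivy}
Component: {Jae, Pat, Zed}
Component: {Quy, Mia, Gus, Kim}

4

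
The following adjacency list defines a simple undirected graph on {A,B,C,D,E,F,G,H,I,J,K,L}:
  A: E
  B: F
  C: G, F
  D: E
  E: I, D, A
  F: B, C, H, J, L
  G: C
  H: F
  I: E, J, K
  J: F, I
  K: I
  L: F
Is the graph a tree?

|V| = 12, |E| = 11.
It is connected with exactly 11 edges, hence acyclic — it is a tree.

Yes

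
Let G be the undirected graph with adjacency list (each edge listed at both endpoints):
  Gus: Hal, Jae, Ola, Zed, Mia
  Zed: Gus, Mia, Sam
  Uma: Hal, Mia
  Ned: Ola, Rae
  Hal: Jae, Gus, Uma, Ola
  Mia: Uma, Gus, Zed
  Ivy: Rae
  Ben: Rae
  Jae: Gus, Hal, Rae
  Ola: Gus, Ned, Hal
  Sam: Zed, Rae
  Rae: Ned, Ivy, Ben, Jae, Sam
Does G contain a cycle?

Yes

The graph has 12 vertices, 17 edges, and 1 connected component.
Since 17 > 12 - 1, a cycle must exist; for instance Gus-Ola-Ned-Rae-Sam-Zed-Gus.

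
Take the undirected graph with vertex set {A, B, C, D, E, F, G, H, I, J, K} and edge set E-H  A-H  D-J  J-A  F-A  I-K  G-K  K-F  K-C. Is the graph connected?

No

Component: {B}
Component: {A, C, D, E, F, G, H, I, J, K}
No edge joins these 2 groups, so the graph is disconnected.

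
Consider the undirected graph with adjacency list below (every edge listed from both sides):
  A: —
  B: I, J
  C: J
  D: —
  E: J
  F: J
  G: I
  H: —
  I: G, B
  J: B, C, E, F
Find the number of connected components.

4

Component: {A}
Component: {D}
Component: {H}
Component: {B, C, E, F, G, I, J}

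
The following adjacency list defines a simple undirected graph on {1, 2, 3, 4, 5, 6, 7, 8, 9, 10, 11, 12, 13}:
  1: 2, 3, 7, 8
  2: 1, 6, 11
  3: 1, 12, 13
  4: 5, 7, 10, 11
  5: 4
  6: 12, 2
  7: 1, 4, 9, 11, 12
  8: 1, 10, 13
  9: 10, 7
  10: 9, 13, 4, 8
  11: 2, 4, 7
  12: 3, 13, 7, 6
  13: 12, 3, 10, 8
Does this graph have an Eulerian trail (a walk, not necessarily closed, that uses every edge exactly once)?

No

Degrees: 1:4, 2:3, 3:3, 4:4, 5:1, 6:2, 7:5, 8:3, 9:2, 10:4, 11:3, 12:4, 13:4
Odd-degree vertices: 2, 3, 5, 7, 8, 11 (6 total).
An Eulerian trail requires 0 or 2 odd-degree vertices; here there are 6.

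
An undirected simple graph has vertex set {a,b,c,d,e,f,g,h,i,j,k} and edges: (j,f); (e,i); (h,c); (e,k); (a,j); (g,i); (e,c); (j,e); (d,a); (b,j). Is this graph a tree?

The graph has 11 vertices and 10 edges.
Connected and |E| = |V| - 1, which characterizes a tree.

Yes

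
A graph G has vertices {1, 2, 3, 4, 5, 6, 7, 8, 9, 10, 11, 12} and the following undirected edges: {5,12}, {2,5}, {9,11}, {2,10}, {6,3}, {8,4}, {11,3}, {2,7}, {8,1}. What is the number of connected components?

Component: {1, 4, 8}
Component: {3, 6, 9, 11}
Component: {2, 5, 7, 10, 12}

3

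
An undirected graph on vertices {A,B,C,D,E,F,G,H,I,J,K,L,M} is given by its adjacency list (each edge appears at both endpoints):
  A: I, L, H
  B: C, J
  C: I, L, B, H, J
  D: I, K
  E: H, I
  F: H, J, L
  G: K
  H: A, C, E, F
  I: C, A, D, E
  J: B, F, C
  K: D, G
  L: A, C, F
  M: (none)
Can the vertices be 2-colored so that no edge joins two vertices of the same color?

B-J-C-B is an odd cycle (length 3), and a bipartite graph can contain only even cycles.

No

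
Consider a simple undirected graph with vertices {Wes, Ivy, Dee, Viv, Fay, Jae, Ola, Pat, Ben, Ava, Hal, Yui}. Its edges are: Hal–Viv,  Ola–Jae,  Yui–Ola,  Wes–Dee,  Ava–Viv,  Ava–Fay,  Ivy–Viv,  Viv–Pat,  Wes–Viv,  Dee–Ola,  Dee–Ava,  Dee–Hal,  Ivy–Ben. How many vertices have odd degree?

8

Degrees: Wes:2, Ivy:2, Dee:4, Viv:5, Fay:1, Jae:1, Ola:3, Pat:1, Ben:1, Ava:3, Hal:2, Yui:1
Odd-degree vertices: Viv, Fay, Jae, Ola, Pat, Ben, Ava, Yui.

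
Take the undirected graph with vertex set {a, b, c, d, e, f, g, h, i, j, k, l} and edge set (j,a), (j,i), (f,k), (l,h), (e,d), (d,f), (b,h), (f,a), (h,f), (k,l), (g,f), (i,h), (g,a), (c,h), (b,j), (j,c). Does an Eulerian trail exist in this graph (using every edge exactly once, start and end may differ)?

Degrees: a:3, b:2, c:2, d:2, e:1, f:5, g:2, h:5, i:2, j:4, k:2, l:2
Odd-degree vertices: a, e, f, h (4 total).
An Eulerian trail requires 0 or 2 odd-degree vertices; here there are 4.

No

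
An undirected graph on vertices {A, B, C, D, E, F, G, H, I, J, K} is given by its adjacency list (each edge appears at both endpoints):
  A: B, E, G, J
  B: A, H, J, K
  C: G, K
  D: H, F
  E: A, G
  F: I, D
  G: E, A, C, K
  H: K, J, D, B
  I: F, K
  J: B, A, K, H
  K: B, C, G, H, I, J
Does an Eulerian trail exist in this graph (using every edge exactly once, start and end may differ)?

Degrees: A:4, B:4, C:2, D:2, E:2, F:2, G:4, H:4, I:2, J:4, K:6
Odd-degree vertices: none (0 total).
With 0 odd-degree vertices and all edges in one connected piece, an Eulerian trail exists.

Yes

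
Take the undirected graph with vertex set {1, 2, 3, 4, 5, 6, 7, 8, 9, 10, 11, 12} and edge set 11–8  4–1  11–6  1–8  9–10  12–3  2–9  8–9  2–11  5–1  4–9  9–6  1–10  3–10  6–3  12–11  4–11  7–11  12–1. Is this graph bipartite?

Color {2, 4, 5, 6, 7, 8, 10, 12} black and {1, 3, 9, 11} white. No edge joins two same-colored vertices, so the graph is bipartite.

Yes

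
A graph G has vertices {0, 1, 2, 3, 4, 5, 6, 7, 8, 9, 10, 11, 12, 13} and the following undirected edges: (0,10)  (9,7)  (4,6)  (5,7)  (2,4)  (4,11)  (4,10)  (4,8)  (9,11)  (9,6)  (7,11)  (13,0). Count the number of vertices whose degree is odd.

8

Degrees: 0:2, 1:0, 2:1, 3:0, 4:5, 5:1, 6:2, 7:3, 8:1, 9:3, 10:2, 11:3, 12:0, 13:1
Odd-degree vertices: 2, 4, 5, 7, 8, 9, 11, 13.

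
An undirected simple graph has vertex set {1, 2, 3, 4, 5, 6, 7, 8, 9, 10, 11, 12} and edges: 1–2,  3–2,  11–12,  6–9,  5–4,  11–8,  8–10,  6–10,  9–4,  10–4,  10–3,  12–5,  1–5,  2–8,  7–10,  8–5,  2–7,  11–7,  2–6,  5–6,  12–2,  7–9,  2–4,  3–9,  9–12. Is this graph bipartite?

Partition the vertices as {2, 5, 9, 10, 11} vs {1, 3, 4, 6, 7, 8, 12}. Each listed edge has one endpoint in each part, so the graph is bipartite.

Yes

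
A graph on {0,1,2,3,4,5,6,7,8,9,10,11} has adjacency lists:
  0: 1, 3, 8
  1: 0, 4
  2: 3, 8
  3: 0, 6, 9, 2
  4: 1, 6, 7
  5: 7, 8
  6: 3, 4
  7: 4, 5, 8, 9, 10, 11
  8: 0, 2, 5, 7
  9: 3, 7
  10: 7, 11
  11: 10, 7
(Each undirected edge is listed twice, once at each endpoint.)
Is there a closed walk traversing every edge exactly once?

Degrees: 0:3, 1:2, 2:2, 3:4, 4:3, 5:2, 6:2, 7:6, 8:4, 9:2, 10:2, 11:2
0, 4 have odd degree; an Eulerian circuit needs every degree to be even, so none exists.

No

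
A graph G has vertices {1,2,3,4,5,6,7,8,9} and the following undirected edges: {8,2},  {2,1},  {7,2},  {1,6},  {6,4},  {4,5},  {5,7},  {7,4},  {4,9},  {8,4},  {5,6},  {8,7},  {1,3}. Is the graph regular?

Degrees: 1:3, 2:3, 3:1, 4:5, 5:3, 6:3, 7:4, 8:3, 9:1
Vertex 3 has degree 1 while 4 has degree 5, so the graph is not regular.

No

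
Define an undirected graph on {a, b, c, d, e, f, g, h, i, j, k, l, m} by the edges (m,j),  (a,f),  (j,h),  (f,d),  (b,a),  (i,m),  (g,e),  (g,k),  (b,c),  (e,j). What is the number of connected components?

Component: {l}
Component: {a, b, c, d, f}
Component: {e, g, h, i, j, k, m}

3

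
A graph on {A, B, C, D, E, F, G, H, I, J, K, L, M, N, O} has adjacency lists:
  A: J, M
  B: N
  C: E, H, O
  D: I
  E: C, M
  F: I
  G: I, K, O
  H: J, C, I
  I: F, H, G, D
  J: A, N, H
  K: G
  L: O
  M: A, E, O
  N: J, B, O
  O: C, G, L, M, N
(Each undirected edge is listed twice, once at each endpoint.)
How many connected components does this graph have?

Component: {A, B, C, D, E, F, G, H, I, J, K, L, M, N, O}

1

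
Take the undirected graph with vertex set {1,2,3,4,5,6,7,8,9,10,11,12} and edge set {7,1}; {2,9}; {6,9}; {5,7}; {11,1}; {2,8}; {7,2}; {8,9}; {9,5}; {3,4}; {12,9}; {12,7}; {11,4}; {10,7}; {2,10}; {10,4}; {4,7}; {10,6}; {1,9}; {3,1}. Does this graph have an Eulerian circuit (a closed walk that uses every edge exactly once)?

Degrees: 1:4, 2:4, 3:2, 4:4, 5:2, 6:2, 7:6, 8:2, 9:6, 10:4, 11:2, 12:2
Every vertex has even degree and the edges form a single connected piece, so an Eulerian circuit exists.

Yes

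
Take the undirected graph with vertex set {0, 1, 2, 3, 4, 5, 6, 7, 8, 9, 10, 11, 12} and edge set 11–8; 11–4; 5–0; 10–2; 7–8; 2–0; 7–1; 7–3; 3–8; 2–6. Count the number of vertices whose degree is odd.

Degrees: 0:2, 1:1, 2:3, 3:2, 4:1, 5:1, 6:1, 7:3, 8:3, 9:0, 10:1, 11:2, 12:0
Odd-degree vertices: 1, 2, 4, 5, 6, 7, 8, 10.

8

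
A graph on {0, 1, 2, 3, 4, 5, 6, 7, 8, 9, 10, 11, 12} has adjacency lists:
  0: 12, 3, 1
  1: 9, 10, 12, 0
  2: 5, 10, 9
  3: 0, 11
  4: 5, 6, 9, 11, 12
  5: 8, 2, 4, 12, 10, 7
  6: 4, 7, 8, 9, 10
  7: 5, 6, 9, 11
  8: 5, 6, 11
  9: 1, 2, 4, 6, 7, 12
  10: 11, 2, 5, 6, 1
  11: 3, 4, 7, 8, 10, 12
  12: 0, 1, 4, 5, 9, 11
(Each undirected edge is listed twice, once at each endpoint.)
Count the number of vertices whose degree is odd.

6

Degrees: 0:3, 1:4, 2:3, 3:2, 4:5, 5:6, 6:5, 7:4, 8:3, 9:6, 10:5, 11:6, 12:6
Odd-degree vertices: 0, 2, 4, 6, 8, 10.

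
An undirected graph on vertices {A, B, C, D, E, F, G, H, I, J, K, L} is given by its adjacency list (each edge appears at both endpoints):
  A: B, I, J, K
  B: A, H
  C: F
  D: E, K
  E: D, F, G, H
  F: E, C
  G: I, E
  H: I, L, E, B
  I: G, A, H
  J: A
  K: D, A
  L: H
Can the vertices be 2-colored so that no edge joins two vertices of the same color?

Yes

Color {B, C, E, I, J, K, L} black and {A, D, F, G, H} white. No edge joins two same-colored vertices, so the graph is bipartite.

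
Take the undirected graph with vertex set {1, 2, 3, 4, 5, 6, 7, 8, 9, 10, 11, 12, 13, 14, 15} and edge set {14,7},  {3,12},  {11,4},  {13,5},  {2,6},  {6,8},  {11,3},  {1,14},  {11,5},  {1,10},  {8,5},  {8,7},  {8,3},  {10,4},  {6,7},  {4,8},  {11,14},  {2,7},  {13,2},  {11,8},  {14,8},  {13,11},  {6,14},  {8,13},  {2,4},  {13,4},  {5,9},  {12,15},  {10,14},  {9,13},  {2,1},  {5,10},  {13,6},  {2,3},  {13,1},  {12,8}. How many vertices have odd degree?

6

Degrees: 1:4, 2:6, 3:4, 4:5, 5:5, 6:5, 7:4, 8:9, 9:2, 10:4, 11:6, 12:3, 13:8, 14:6, 15:1
Odd-degree vertices: 4, 5, 6, 8, 12, 15.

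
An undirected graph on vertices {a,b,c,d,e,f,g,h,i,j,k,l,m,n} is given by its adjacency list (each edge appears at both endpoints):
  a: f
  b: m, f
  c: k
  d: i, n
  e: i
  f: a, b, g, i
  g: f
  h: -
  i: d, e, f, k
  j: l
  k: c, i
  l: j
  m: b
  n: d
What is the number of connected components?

Component: {h}
Component: {j, l}
Component: {a, b, c, d, e, f, g, i, k, m, n}

3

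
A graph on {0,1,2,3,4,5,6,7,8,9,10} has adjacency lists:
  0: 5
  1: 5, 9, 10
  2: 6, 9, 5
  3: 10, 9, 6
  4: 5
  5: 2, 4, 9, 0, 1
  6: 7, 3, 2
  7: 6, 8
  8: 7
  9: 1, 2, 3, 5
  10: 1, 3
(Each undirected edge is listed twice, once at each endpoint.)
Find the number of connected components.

1

Component: {0, 1, 2, 3, 4, 5, 6, 7, 8, 9, 10}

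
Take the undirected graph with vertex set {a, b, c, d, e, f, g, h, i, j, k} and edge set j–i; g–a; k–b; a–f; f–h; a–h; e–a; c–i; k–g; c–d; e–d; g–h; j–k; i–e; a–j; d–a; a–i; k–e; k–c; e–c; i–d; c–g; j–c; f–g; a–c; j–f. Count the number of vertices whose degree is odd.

Degrees: a:8, b:1, c:7, d:4, e:5, f:4, g:5, h:3, i:5, j:5, k:5
Odd-degree vertices: b, c, e, g, h, i, j, k.

8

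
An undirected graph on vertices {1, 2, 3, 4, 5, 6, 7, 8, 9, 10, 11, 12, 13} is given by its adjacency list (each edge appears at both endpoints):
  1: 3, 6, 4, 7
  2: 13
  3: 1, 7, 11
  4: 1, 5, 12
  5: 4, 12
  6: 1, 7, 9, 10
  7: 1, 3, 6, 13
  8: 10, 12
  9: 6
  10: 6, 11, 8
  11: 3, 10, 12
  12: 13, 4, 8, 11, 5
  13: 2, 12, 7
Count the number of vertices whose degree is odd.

Degrees: 1:4, 2:1, 3:3, 4:3, 5:2, 6:4, 7:4, 8:2, 9:1, 10:3, 11:3, 12:5, 13:3
Odd-degree vertices: 2, 3, 4, 9, 10, 11, 12, 13.

8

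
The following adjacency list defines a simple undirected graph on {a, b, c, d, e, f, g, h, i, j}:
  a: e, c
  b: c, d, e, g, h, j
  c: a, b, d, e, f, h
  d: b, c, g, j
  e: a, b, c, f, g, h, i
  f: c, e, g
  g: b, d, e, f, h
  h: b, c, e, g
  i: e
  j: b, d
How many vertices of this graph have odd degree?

4

Degrees: a:2, b:6, c:6, d:4, e:7, f:3, g:5, h:4, i:1, j:2
Odd-degree vertices: e, f, g, i.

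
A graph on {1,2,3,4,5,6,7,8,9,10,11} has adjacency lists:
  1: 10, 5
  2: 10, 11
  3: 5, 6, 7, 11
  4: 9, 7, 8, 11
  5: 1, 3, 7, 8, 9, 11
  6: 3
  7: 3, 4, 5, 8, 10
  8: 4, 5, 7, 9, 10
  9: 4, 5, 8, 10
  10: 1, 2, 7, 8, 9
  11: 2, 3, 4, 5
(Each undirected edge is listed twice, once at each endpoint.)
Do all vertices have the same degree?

Degrees: 1:2, 2:2, 3:4, 4:4, 5:6, 6:1, 7:5, 8:5, 9:4, 10:5, 11:4
Vertex 6 has degree 1 while 5 has degree 6, so the graph is not regular.

No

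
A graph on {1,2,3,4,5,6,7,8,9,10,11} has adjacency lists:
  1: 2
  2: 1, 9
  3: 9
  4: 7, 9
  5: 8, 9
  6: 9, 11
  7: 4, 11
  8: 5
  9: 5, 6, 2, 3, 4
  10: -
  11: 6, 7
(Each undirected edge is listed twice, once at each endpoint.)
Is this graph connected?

No

Component: {10}
Component: {1, 2, 3, 4, 5, 6, 7, 8, 9, 11}
There are 2 separate components, so the graph is not connected.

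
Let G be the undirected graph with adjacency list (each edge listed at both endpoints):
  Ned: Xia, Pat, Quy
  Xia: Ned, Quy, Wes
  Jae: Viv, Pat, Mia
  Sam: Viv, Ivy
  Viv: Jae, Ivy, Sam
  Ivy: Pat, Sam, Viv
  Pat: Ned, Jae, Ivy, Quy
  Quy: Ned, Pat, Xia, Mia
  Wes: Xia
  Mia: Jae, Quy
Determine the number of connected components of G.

Component: {Ned, Xia, Jae, Sam, Viv, Ivy, Pat, Quy, Wes, Mia}

1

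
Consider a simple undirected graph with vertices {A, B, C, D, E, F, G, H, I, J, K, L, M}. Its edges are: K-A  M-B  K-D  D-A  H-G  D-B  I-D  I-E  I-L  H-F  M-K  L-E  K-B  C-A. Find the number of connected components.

Component: {J}
Component: {F, G, H}
Component: {A, B, C, D, E, I, K, L, M}

3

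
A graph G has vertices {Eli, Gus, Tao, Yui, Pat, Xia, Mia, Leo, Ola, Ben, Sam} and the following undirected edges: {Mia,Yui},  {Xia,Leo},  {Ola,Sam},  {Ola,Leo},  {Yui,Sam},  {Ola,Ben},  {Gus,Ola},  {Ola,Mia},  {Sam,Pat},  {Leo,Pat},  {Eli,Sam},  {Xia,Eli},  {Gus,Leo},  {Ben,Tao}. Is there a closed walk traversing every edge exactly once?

Degrees: Eli:2, Gus:2, Tao:1, Yui:2, Pat:2, Xia:2, Mia:2, Leo:4, Ola:5, Ben:2, Sam:4
Tao, Ola have odd degree; an Eulerian circuit needs every degree to be even, so none exists.

No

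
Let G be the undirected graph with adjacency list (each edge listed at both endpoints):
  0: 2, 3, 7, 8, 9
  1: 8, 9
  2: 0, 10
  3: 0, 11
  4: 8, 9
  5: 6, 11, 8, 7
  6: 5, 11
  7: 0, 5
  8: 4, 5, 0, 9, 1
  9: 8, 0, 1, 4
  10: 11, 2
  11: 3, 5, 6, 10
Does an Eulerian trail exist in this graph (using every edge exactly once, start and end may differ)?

Yes

Degrees: 0:5, 1:2, 2:2, 3:2, 4:2, 5:4, 6:2, 7:2, 8:5, 9:4, 10:2, 11:4
Odd-degree vertices: 0, 8 (2 total).
With 2 odd-degree vertices and all edges in one connected piece, an Eulerian trail exists (from 0 to 8).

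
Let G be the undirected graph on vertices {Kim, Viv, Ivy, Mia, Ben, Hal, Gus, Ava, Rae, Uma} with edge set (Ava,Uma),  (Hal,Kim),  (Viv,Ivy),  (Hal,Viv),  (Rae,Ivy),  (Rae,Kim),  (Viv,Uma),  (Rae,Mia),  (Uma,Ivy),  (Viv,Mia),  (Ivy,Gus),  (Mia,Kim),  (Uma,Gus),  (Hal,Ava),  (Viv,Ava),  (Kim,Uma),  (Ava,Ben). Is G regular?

No

Degrees: Kim:4, Viv:5, Ivy:4, Mia:3, Ben:1, Hal:3, Gus:2, Ava:4, Rae:3, Uma:5
Degrees are not all equal (e.g. deg(Ben)=1 but deg(Viv)=5); not regular.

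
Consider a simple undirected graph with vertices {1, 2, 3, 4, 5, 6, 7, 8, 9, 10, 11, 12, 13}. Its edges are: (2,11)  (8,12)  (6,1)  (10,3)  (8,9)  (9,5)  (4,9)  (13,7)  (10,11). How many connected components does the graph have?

Component: {1, 6}
Component: {7, 13}
Component: {2, 3, 10, 11}
Component: {4, 5, 8, 9, 12}

4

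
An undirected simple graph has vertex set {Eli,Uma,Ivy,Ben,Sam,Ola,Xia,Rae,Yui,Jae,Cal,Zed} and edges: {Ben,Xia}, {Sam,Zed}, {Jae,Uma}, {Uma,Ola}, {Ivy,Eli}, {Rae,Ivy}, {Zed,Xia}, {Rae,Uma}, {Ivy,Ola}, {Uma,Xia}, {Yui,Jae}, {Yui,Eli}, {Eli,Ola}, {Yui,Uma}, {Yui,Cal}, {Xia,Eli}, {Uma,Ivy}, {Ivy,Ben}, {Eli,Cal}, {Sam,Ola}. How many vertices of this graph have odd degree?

Degrees: Eli:5, Uma:6, Ivy:5, Ben:2, Sam:2, Ola:4, Xia:4, Rae:2, Yui:4, Jae:2, Cal:2, Zed:2
Odd-degree vertices: Eli, Ivy.

2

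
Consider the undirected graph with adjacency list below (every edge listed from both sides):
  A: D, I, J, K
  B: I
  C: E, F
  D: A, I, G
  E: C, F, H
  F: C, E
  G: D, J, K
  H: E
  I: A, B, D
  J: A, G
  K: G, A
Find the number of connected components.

2

Component: {C, E, F, H}
Component: {A, B, D, G, I, J, K}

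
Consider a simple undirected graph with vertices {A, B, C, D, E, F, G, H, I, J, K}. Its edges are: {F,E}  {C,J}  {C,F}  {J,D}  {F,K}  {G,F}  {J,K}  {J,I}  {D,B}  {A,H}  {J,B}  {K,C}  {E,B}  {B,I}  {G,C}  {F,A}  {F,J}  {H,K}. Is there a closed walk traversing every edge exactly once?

Degrees: A:2, B:4, C:4, D:2, E:2, F:6, G:2, H:2, I:2, J:6, K:4
Every vertex has even degree and the edges form a single connected piece, so an Eulerian circuit exists.

Yes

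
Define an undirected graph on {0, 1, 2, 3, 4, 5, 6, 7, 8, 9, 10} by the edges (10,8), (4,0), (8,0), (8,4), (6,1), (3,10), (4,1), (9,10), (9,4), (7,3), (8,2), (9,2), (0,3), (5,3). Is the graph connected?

Yes

Starting from 0 and exploring outward reaches every vertex (0, 8, 4, 3, 10, 2, 1, 9, 5, 7, 6); the graph is connected.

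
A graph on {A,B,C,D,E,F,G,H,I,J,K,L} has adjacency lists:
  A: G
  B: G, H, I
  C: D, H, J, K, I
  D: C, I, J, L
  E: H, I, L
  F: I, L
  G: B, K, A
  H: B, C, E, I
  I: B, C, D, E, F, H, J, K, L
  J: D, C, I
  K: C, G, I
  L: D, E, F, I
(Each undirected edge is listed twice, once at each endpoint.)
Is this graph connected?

Yes

A breadth-first search from A visits A, G, K, B, I, C, H, J, L, E, F, D — all 12 vertices — so the graph is connected.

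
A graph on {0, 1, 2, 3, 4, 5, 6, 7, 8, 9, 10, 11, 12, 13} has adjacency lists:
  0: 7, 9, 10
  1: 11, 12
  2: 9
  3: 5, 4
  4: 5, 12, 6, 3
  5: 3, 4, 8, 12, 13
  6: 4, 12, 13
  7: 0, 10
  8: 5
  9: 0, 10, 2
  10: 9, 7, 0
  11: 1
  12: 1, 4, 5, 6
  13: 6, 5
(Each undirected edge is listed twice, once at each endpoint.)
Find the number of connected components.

2

Component: {0, 2, 7, 9, 10}
Component: {1, 3, 4, 5, 6, 8, 11, 12, 13}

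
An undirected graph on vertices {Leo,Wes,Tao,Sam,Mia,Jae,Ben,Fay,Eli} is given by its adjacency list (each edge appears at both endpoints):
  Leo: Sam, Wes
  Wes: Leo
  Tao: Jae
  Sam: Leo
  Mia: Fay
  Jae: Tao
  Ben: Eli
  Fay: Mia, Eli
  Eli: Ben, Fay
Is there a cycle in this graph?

No

The graph has 9 vertices, 6 edges, and 3 connected components.
A forest on 9 vertices with 3 components has exactly 6 edges, which matches — so no cycle.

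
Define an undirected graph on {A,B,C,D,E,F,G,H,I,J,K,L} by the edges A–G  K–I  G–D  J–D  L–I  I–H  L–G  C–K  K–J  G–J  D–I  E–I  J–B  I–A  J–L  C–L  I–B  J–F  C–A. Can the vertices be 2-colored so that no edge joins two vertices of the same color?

The cycle G-J-L-G has length 3, which is odd, so the graph is not bipartite.

No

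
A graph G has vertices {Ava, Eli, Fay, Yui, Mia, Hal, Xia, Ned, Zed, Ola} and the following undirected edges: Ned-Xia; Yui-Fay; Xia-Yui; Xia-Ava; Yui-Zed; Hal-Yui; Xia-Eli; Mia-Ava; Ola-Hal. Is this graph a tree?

Yes

|V| = 10, |E| = 9.
It is connected with exactly 9 edges, hence acyclic — it is a tree.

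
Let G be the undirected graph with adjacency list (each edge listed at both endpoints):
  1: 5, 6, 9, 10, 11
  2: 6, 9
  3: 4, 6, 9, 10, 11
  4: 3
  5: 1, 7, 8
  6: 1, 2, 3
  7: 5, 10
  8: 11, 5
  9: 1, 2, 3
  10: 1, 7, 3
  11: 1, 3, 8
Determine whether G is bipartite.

Yes

Color {4, 5, 6, 9, 10, 11} black and {1, 2, 3, 7, 8} white. No edge joins two same-colored vertices, so the graph is bipartite.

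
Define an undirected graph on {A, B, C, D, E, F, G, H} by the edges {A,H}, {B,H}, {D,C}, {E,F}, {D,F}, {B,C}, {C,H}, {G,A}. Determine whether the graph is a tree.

No

|V| = 8, |E| = 8.
A tree on 8 vertices has exactly 7 edges; this graph has 8, so it contains a cycle and is not a tree.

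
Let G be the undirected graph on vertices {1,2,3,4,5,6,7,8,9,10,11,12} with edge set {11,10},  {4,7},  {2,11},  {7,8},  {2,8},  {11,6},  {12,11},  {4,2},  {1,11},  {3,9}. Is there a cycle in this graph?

The graph has 12 vertices, 10 edges, and 3 connected components.
Since 10 > 12 - 3, a cycle must exist; for instance 2-8-7-4-2.

Yes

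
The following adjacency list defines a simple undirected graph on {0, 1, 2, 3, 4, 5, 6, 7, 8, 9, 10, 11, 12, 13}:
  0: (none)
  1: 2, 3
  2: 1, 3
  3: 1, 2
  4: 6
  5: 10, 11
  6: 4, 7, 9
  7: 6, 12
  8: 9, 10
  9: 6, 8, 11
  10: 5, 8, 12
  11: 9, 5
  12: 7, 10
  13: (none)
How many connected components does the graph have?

Component: {0}
Component: {13}
Component: {1, 2, 3}
Component: {4, 5, 6, 7, 8, 9, 10, 11, 12}

4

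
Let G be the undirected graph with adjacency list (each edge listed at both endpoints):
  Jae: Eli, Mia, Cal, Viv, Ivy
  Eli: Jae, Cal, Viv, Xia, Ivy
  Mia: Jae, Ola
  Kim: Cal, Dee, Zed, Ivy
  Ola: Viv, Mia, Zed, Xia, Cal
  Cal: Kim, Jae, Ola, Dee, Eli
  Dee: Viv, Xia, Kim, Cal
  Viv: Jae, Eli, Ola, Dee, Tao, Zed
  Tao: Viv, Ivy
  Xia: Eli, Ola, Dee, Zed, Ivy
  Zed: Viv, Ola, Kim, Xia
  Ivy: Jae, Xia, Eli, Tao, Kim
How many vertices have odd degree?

6

Degrees: Jae:5, Eli:5, Mia:2, Kim:4, Ola:5, Cal:5, Dee:4, Viv:6, Tao:2, Xia:5, Zed:4, Ivy:5
Odd-degree vertices: Jae, Eli, Ola, Cal, Xia, Ivy.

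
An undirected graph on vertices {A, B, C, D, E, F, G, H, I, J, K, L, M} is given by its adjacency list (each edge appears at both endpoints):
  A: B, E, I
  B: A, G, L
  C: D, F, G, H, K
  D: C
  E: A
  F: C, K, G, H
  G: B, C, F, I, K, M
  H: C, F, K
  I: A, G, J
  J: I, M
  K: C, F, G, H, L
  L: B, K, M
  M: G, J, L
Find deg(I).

Neighbors of I: A, G, J.

3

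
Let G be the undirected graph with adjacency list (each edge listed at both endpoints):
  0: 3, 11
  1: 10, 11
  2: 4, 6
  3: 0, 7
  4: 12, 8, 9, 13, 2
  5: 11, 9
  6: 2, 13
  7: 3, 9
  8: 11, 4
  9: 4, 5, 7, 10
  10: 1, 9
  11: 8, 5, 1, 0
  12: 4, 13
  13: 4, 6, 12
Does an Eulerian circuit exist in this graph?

No

Degrees: 0:2, 1:2, 2:2, 3:2, 4:5, 5:2, 6:2, 7:2, 8:2, 9:4, 10:2, 11:4, 12:2, 13:3
Vertices with odd degree: 4, 13. An Eulerian circuit requires all degrees even.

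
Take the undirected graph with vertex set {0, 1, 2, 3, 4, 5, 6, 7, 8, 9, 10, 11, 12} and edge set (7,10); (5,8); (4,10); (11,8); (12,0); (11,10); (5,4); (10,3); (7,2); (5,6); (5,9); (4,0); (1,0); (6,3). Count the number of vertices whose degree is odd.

Degrees: 0:3, 1:1, 2:1, 3:2, 4:3, 5:4, 6:2, 7:2, 8:2, 9:1, 10:4, 11:2, 12:1
Odd-degree vertices: 0, 1, 2, 4, 9, 12.

6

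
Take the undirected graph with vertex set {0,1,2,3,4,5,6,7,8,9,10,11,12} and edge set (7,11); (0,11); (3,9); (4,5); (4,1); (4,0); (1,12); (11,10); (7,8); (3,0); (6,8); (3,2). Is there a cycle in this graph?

No

|V| = 13, |E| = 12, number of components = 1.
A forest on 13 vertices with 1 component has exactly 12 edges, which matches — so no cycle.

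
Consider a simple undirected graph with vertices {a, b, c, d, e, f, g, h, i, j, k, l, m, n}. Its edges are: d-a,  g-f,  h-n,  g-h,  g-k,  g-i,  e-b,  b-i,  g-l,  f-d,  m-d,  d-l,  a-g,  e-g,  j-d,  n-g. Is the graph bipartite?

No

h-g-n-h is an odd cycle (length 3), and a bipartite graph can contain only even cycles.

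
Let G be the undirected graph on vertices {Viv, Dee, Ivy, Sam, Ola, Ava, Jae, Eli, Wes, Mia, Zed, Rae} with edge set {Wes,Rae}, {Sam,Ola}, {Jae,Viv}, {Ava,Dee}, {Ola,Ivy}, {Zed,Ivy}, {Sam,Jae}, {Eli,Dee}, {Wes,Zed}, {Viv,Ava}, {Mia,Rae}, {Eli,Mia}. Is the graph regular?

Yes

Degrees: Viv:2, Dee:2, Ivy:2, Sam:2, Ola:2, Ava:2, Jae:2, Eli:2, Wes:2, Mia:2, Zed:2, Rae:2
All degrees equal 2; the graph is regular.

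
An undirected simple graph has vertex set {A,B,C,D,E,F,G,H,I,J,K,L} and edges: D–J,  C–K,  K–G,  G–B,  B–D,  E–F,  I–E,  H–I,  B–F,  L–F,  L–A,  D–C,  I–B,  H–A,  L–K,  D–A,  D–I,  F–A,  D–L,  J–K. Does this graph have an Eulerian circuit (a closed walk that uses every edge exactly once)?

Degrees: A:4, B:4, C:2, D:6, E:2, F:4, G:2, H:2, I:4, J:2, K:4, L:4
Every vertex has even degree and the edges form a single connected piece, so an Eulerian circuit exists.

Yes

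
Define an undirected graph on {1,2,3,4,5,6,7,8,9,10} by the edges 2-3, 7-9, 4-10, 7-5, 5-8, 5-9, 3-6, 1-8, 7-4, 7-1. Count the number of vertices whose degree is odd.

Degrees: 1:2, 2:1, 3:2, 4:2, 5:3, 6:1, 7:4, 8:2, 9:2, 10:1
Odd-degree vertices: 2, 5, 6, 10.

4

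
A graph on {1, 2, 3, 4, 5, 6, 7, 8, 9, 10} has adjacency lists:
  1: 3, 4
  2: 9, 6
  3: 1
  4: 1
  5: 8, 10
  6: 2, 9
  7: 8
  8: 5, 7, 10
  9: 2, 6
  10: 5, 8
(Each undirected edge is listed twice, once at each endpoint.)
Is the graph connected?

No

Component: {1, 3, 4}
Component: {2, 6, 9}
Component: {5, 7, 8, 10}
No edge joins these 3 groups, so the graph is disconnected.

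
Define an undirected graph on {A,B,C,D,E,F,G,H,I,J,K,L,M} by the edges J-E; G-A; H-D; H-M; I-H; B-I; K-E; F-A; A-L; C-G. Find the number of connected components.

Component: {E, J, K}
Component: {A, C, F, G, L}
Component: {B, D, H, I, M}

3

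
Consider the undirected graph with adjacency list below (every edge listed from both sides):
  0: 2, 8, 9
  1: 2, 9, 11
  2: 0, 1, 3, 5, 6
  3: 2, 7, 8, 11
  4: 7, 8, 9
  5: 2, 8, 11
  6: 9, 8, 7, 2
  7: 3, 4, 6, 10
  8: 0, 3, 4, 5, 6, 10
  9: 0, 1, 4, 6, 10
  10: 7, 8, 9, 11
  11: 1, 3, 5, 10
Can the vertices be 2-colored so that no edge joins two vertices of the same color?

Yes

Partition the vertices as {2, 7, 8, 9, 11} vs {0, 1, 3, 4, 5, 6, 10}. Each listed edge has one endpoint in each part, so the graph is bipartite.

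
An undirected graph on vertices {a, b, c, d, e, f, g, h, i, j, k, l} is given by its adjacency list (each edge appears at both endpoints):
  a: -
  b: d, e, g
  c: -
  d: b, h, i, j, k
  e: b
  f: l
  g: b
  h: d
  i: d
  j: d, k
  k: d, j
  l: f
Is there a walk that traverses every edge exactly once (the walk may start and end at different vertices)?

No

Degrees: a:0, b:3, c:0, d:5, e:1, f:1, g:1, h:1, i:1, j:2, k:2, l:1
Odd-degree vertices: b, d, e, f, g, h, i, l (8 total).
An Eulerian trail requires 0 or 2 odd-degree vertices; here there are 8.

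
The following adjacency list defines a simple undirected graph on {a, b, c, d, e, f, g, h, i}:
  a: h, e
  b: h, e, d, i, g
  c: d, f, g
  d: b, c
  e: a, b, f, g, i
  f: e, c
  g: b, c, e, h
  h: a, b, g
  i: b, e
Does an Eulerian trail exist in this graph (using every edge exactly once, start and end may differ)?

No

Degrees: a:2, b:5, c:3, d:2, e:5, f:2, g:4, h:3, i:2
Odd-degree vertices: b, c, e, h (4 total).
An Eulerian trail requires 0 or 2 odd-degree vertices; here there are 4.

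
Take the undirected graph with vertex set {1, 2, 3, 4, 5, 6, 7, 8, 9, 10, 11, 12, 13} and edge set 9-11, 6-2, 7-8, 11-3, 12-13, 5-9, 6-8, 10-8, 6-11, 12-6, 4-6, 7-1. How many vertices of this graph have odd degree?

Degrees: 1:1, 2:1, 3:1, 4:1, 5:1, 6:5, 7:2, 8:3, 9:2, 10:1, 11:3, 12:2, 13:1
Odd-degree vertices: 1, 2, 3, 4, 5, 6, 8, 10, 11, 13.

10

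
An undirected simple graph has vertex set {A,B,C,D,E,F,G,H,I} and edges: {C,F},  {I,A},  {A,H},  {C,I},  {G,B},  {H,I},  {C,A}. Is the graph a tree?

The graph has 9 vertices and 7 edges.
It is not connected, so it is not a tree.

No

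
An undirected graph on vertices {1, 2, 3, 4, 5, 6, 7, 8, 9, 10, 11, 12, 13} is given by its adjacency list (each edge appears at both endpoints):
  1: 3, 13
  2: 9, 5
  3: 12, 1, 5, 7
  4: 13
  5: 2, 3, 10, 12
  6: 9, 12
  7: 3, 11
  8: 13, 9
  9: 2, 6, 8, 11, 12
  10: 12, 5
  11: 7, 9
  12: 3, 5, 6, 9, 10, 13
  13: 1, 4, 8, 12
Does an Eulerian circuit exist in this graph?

Degrees: 1:2, 2:2, 3:4, 4:1, 5:4, 6:2, 7:2, 8:2, 9:5, 10:2, 11:2, 12:6, 13:4
4, 9 have odd degree; an Eulerian circuit needs every degree to be even, so none exists.

No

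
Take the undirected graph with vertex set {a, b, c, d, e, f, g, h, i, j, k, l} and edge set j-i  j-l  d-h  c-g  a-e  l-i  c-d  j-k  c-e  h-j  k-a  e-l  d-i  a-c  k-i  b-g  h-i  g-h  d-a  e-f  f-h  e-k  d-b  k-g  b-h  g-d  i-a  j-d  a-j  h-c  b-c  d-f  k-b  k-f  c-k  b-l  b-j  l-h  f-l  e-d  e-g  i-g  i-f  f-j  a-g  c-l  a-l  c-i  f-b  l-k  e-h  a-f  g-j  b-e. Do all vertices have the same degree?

Yes

Degrees: a:9, b:9, c:9, d:9, e:9, f:9, g:9, h:9, i:9, j:9, k:9, l:9
All degrees equal 9; the graph is regular.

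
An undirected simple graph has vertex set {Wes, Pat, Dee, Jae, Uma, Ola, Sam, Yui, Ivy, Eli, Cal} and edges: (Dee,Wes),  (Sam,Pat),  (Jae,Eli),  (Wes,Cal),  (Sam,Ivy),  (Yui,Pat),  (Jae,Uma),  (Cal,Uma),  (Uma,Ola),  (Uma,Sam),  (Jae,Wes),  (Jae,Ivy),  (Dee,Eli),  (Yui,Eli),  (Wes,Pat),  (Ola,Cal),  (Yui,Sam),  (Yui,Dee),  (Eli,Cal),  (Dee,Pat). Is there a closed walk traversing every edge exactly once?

Yes

Degrees: Wes:4, Pat:4, Dee:4, Jae:4, Uma:4, Ola:2, Sam:4, Yui:4, Ivy:2, Eli:4, Cal:4
All degrees are even and the non-isolated vertices are connected — an Eulerian circuit exists.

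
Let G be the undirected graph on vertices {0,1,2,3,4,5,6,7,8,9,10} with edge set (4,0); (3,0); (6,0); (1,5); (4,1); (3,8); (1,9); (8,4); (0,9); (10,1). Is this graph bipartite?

A valid 2-coloring puts {2, 3, 4, 5, 6, 7, 9, 10} on one side and {0, 1, 8} on the other; every edge crosses between the two sides.

Yes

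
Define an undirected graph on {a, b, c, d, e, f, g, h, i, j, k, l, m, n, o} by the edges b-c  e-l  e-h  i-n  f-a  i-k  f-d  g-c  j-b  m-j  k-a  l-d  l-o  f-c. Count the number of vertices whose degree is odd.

8

Degrees: a:2, b:2, c:3, d:2, e:2, f:3, g:1, h:1, i:2, j:2, k:2, l:3, m:1, n:1, o:1
Odd-degree vertices: c, f, g, h, l, m, n, o.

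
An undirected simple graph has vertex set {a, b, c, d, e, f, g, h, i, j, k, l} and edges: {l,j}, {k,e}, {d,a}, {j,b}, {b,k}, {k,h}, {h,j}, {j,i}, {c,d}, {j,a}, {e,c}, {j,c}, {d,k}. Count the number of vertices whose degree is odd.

4

Degrees: a:2, b:2, c:3, d:3, e:2, f:0, g:0, h:2, i:1, j:6, k:4, l:1
Odd-degree vertices: c, d, i, l.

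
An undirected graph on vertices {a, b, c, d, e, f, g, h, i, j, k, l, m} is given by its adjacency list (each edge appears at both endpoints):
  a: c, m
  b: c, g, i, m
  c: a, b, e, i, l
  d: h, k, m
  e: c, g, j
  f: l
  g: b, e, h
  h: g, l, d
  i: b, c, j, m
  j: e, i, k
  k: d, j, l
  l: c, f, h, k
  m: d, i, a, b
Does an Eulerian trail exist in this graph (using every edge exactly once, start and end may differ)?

No

Degrees: a:2, b:4, c:5, d:3, e:3, f:1, g:3, h:3, i:4, j:3, k:3, l:4, m:4
Odd-degree vertices: c, d, e, f, g, h, j, k (8 total).
An Eulerian trail requires 0 or 2 odd-degree vertices; here there are 8.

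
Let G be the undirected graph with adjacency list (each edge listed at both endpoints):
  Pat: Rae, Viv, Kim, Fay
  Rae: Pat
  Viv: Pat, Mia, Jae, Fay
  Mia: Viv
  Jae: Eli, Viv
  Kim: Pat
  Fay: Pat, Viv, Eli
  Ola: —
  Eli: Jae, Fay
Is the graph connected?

No

Component: {Ola}
Component: {Pat, Rae, Viv, Mia, Jae, Kim, Fay, Eli}
There are 2 separate components, so the graph is not connected.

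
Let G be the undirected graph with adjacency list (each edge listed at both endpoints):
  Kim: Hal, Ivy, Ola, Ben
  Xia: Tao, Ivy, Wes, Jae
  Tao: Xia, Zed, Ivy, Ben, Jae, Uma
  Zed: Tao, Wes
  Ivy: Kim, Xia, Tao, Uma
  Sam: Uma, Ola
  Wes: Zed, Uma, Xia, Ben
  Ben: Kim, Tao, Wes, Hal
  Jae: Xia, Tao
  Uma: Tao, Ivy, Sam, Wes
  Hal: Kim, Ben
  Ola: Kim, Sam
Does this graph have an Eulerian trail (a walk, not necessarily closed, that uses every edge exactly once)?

Yes

Degrees: Kim:4, Xia:4, Tao:6, Zed:2, Ivy:4, Sam:2, Wes:4, Ben:4, Jae:2, Uma:4, Hal:2, Ola:2
Odd-degree vertices: none (0 total).
With 0 odd-degree vertices and all edges in one connected piece, an Eulerian trail exists.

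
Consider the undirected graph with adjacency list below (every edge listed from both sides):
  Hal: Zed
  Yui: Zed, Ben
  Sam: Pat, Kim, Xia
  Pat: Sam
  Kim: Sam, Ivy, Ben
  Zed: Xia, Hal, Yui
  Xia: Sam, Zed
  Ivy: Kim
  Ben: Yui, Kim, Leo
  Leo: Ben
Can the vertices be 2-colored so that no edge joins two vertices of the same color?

Partition the vertices as {Sam, Zed, Ivy, Ben} vs {Hal, Yui, Pat, Kim, Xia, Leo}. Each listed edge has one endpoint in each part, so the graph is bipartite.

Yes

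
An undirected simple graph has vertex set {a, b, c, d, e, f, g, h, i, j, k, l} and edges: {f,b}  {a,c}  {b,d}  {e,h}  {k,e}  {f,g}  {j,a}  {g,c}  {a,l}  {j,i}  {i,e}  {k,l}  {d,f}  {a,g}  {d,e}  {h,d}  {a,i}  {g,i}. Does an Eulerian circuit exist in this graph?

Degrees: a:5, b:2, c:2, d:4, e:4, f:3, g:4, h:2, i:4, j:2, k:2, l:2
a, f have odd degree; an Eulerian circuit needs every degree to be even, so none exists.

No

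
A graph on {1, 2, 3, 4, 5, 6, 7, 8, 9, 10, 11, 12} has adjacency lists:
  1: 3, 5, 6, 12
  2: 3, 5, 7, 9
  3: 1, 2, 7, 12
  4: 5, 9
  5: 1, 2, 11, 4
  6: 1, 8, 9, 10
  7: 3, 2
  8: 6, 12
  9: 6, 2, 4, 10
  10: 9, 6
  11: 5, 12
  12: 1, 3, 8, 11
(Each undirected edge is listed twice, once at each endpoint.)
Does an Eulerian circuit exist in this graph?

Degrees: 1:4, 2:4, 3:4, 4:2, 5:4, 6:4, 7:2, 8:2, 9:4, 10:2, 11:2, 12:4
Every vertex has even degree and the edges form a single connected piece, so an Eulerian circuit exists.

Yes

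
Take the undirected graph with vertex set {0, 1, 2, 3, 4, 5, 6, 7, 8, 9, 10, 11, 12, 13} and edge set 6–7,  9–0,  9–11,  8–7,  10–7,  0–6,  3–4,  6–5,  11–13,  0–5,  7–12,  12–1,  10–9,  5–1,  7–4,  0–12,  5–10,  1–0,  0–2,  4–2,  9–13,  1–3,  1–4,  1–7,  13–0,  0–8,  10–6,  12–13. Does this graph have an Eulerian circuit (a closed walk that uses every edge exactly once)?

Degrees: 0:8, 1:6, 2:2, 3:2, 4:4, 5:4, 6:4, 7:6, 8:2, 9:4, 10:4, 11:2, 12:4, 13:4
Every vertex has even degree and the edges form a single connected piece, so an Eulerian circuit exists.

Yes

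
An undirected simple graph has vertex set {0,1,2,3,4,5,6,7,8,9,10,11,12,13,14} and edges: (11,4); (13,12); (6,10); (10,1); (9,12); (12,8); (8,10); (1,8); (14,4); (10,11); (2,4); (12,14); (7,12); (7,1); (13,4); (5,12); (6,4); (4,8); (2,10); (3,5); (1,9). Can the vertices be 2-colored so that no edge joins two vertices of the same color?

No

1-10-8-1 is an odd cycle (length 3), and a bipartite graph can contain only even cycles.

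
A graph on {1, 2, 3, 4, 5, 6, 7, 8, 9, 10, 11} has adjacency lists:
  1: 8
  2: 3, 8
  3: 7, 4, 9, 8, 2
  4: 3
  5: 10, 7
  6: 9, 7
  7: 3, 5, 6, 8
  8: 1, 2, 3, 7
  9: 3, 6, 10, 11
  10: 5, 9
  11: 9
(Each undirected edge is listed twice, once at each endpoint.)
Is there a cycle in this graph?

The graph has 11 vertices, 14 edges, and 1 connected component.
One cycle is 7-5-10-9-3-7.

Yes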